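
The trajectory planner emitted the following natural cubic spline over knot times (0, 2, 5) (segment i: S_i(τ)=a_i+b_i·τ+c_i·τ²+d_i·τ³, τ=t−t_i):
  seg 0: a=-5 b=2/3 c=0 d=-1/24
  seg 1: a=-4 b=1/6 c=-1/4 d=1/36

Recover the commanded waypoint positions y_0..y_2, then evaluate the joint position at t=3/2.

y_0=-5 y_1=-4 y_2=-5
S(3/2) = -265/64

y_0 = S_0(0) = a_0 = -5
y_1 = S_1(0) = a_1 = -4
y_2 = S_1(3) = -5
t_q=3/2 is in segment 0 (τ=3/2); S_0(τ)=-265/64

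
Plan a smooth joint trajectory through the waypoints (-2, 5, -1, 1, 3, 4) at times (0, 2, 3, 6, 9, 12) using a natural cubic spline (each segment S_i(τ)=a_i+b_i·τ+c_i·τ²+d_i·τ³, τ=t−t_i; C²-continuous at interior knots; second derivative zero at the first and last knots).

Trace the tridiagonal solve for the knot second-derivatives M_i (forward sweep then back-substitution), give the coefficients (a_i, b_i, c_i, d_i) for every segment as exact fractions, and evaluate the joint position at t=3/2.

Δ: Δ0=7/2, Δ1=-6, Δ2=2/3, Δ3=2/3, Δ4=1/3
row 1: diag=6, rhs=-57; c'=1/6, d'=-19/2
row 2: denom=8−1·1/6=47/6; d'=(40−1·-19/2)/(47/6)=297/47
row 3: denom=12−3·18/47=510/47; d'=(0−3·297/47)/(510/47)=-297/170
row 4: denom=12−3·47/170=1899/170; d'=(-2−3·-297/170)/(1899/170)=551/1899
back: M4=551/1899
back: M3=-297/170−47/170·551/1899=-3470/1899
back: M2=297/47−18/47·-3470/1899=1481/211
back: M1=-19/2−1/6·1481/211=-6754/633
M: M0=0, M1=-6754/633, M2=1481/211, M3=-3470/1899, M4=551/1899, M5=0
seg 0: a=-2, c=M0/2=0, d=(M1−M0)/(6·2)=-3377/3798, b=Δ0−h0·(2M0+M1)/6=26801/3798
seg 1: a=5, c=M1/2=-3377/633, d=(M2−M1)/(6·1)=11197/3798, b=Δ1−h1·(2M1+M2)/6=-13723/3798
seg 2: a=-1, c=M2/2=1481/422, d=(M3−M2)/(6·3)=-16799/34182, b=Δ2−h2·(2M2+M3)/6=-10328/1899
seg 3: a=1, c=M3/2=-1735/1899, d=(M4−M3)/(6·3)=4021/34182, b=Δ3−h3·(2M3+M4)/6=8921/3798
seg 4: a=3, c=M4/2=551/3798, d=(M5−M4)/(6·3)=-551/34182, b=Δ4−h4·(2M4+M5)/6=82/1899
t_q=3/2 → seg 0, τ=3/2; S=-2+26801/3798·τ+0·τ²+-3377/3798·τ³=56555/10128

  seg 0: a=-2 b=26801/3798 c=0 d=-3377/3798
  seg 1: a=5 b=-13723/3798 c=-3377/633 d=11197/3798
  seg 2: a=-1 b=-10328/1899 c=1481/422 d=-16799/34182
  seg 3: a=1 b=8921/3798 c=-1735/1899 d=4021/34182
  seg 4: a=3 b=82/1899 c=551/3798 d=-551/34182
S(3/2) = 56555/10128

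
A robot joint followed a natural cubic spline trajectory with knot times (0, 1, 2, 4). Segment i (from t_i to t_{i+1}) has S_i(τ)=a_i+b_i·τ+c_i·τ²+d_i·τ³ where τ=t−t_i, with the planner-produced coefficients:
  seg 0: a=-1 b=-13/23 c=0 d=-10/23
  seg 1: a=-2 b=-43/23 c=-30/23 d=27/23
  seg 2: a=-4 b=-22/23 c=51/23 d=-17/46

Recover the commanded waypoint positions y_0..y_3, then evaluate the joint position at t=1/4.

y_0=-1 y_1=-2 y_2=-4 y_3=0
S(1/4) = -845/736

y_0 = S_0(0) = a_0 = -1
y_1 = S_1(0) = a_1 = -2
y_2 = S_2(0) = a_2 = -4
y_3 = S_2(2) = 0
t_q=1/4 is in segment 0 (τ=1/4); S_0(τ)=-845/736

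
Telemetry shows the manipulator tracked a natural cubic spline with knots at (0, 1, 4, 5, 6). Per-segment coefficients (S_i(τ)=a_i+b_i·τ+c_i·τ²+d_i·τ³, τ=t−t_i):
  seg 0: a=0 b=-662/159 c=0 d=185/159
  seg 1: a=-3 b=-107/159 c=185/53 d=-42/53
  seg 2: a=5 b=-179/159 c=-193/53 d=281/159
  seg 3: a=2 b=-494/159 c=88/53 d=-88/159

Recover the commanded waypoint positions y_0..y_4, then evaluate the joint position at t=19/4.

y_0 = S_0(0) = a_0 = 0
y_1 = S_1(0) = a_1 = -3
y_2 = S_2(0) = a_2 = 5
y_3 = S_3(0) = a_3 = 2
y_4 = S_3(1) = 0
t_q=19/4 is in segment 2 (τ=3/4); S_2(τ)=9677/3392

y_0=0 y_1=-3 y_2=5 y_3=2 y_4=0
S(19/4) = 9677/3392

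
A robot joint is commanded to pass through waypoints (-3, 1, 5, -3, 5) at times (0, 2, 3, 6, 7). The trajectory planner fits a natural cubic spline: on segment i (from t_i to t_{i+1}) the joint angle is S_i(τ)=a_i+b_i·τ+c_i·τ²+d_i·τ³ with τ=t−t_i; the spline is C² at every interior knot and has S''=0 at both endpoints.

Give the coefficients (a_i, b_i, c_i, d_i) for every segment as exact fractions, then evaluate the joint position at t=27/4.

Δ: Δ0=2, Δ1=4, Δ2=-8/3, Δ3=8
row 1: diag=6, rhs=12; c'=1/6, d'=2
row 2: denom=8−1·1/6=47/6; d'=(-40−1·2)/(47/6)=-252/47
row 3: denom=8−3·18/47=322/47; d'=(64−3·-252/47)/(322/47)=1882/161
back: M3=1882/161
back: M2=-252/47−18/47·1882/161=-1584/161
back: M1=2−1/6·-1584/161=586/161
M: M0=0, M1=586/161, M2=-1584/161, M3=1882/161, M4=0
seg 0: a=-3, c=M0/2=0, d=(M1−M0)/(6·2)=293/966, b=Δ0−h0·(2M0+M1)/6=380/483
seg 1: a=1, c=M1/2=293/161, d=(M2−M1)/(6·1)=-155/69, b=Δ1−h1·(2M1+M2)/6=2138/483
seg 2: a=5, c=M2/2=-792/161, d=(M3−M2)/(6·3)=1733/1449, b=Δ2−h2·(2M2+M3)/6=641/483
seg 3: a=-3, c=M3/2=941/161, d=(M4−M3)/(6·1)=-941/483, b=Δ3−h3·(2M3+M4)/6=1982/483
t_q=27/4 → seg 3, τ=3/4; S=-3+1982/483·τ+941/161·τ²+-941/483·τ³=26207/10304

  seg 0: a=-3 b=380/483 c=0 d=293/966
  seg 1: a=1 b=2138/483 c=293/161 d=-155/69
  seg 2: a=5 b=641/483 c=-792/161 d=1733/1449
  seg 3: a=-3 b=1982/483 c=941/161 d=-941/483
S(27/4) = 26207/10304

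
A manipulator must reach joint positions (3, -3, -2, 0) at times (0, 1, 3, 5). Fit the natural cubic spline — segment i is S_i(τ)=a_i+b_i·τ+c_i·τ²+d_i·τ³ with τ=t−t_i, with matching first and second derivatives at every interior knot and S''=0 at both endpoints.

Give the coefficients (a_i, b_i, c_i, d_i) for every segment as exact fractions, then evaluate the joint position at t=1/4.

  seg 0: a=3 b=-315/44 c=0 d=51/44
  seg 1: a=-3 b=-81/22 c=153/44 d=-61/88
  seg 2: a=-2 b=21/11 c=-15/22 d=5/44
S(1/4) = 3459/2816

Δ: Δ0=-6, Δ1=1/2, Δ2=1
row 1: diag=6, rhs=39; c'=1/3, d'=13/2
row 2: denom=8−2·1/3=22/3; d'=(3−2·13/2)/(22/3)=-15/11
back: M2=-15/11
back: M1=13/2−1/3·-15/11=153/22
M: M0=0, M1=153/22, M2=-15/11, M3=0
seg 0: a=3, c=M0/2=0, d=(M1−M0)/(6·1)=51/44, b=Δ0−h0·(2M0+M1)/6=-315/44
seg 1: a=-3, c=M1/2=153/44, d=(M2−M1)/(6·2)=-61/88, b=Δ1−h1·(2M1+M2)/6=-81/22
seg 2: a=-2, c=M2/2=-15/22, d=(M3−M2)/(6·2)=5/44, b=Δ2−h2·(2M2+M3)/6=21/11
t_q=1/4 → seg 0, τ=1/4; S=3+-315/44·τ+0·τ²+51/44·τ³=3459/2816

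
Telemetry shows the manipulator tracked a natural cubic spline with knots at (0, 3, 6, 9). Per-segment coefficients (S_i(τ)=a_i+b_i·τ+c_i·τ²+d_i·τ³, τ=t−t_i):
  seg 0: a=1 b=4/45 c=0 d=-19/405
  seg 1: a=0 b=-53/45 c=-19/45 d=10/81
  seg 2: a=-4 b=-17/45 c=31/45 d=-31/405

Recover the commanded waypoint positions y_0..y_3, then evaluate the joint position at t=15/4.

y_0 = S_0(0) = a_0 = 1
y_1 = S_1(0) = a_1 = 0
y_2 = S_2(0) = a_2 = -4
y_3 = S_2(3) = -1
t_q=15/4 is in segment 1 (τ=3/4); S_1(τ)=-171/160

y_0=1 y_1=0 y_2=-4 y_3=-1
S(15/4) = -171/160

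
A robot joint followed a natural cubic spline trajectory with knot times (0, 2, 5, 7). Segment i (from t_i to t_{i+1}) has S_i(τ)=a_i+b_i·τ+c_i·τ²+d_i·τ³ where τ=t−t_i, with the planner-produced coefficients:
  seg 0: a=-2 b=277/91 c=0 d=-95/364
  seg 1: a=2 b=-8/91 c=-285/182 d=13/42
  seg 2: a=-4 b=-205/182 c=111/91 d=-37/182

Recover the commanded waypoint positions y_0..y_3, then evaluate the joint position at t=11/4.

y_0 = S_0(0) = a_0 = -2
y_1 = S_1(0) = a_1 = 2
y_2 = S_2(0) = a_2 = -4
y_3 = S_2(2) = -3
t_q=11/4 is in segment 1 (τ=3/4); S_1(τ)=13789/11648

y_0=-2 y_1=2 y_2=-4 y_3=-3
S(11/4) = 13789/11648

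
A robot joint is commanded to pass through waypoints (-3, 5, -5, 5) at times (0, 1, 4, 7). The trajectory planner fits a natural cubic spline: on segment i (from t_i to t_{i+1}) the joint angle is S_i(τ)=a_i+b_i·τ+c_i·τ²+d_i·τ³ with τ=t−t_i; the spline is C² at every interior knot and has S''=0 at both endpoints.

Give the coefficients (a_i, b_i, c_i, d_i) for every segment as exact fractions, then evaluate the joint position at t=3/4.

  seg 0: a=-3 b=284/29 c=0 d=-52/29
  seg 1: a=5 b=128/29 c=-156/29 d=730/783
  seg 2: a=-5 b=-78/29 c=262/87 d=-262/783
S(3/4) = 1665/464

Δ: Δ0=8, Δ1=-10/3, Δ2=10/3
row 1: diag=8, rhs=-68; c'=3/8, d'=-17/2
row 2: denom=12−3·3/8=87/8; d'=(40−3·-17/2)/(87/8)=524/87
back: M2=524/87
back: M1=-17/2−3/8·524/87=-312/29
M: M0=0, M1=-312/29, M2=524/87, M3=0
seg 0: a=-3, c=M0/2=0, d=(M1−M0)/(6·1)=-52/29, b=Δ0−h0·(2M0+M1)/6=284/29
seg 1: a=5, c=M1/2=-156/29, d=(M2−M1)/(6·3)=730/783, b=Δ1−h1·(2M1+M2)/6=128/29
seg 2: a=-5, c=M2/2=262/87, d=(M3−M2)/(6·3)=-262/783, b=Δ2−h2·(2M2+M3)/6=-78/29
t_q=3/4 → seg 0, τ=3/4; S=-3+284/29·τ+0·τ²+-52/29·τ³=1665/464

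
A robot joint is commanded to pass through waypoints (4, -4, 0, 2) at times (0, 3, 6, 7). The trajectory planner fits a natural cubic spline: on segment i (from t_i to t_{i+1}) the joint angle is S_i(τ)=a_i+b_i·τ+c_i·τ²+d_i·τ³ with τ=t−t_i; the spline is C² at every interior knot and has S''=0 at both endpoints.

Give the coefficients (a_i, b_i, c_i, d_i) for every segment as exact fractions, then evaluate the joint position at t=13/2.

  seg 0: a=4 b=-322/87 c=0 d=10/87
  seg 1: a=-4 b=-52/87 c=30/29 d=-34/261
  seg 2: a=0 b=182/87 c=-4/29 d=4/87
S(13/2) = 59/58

Δ: Δ0=-8/3, Δ1=4/3, Δ2=2
row 1: diag=12, rhs=24; c'=1/4, d'=2
row 2: denom=8−3·1/4=29/4; d'=(4−3·2)/(29/4)=-8/29
back: M2=-8/29
back: M1=2−1/4·-8/29=60/29
M: M0=0, M1=60/29, M2=-8/29, M3=0
seg 0: a=4, c=M0/2=0, d=(M1−M0)/(6·3)=10/87, b=Δ0−h0·(2M0+M1)/6=-322/87
seg 1: a=-4, c=M1/2=30/29, d=(M2−M1)/(6·3)=-34/261, b=Δ1−h1·(2M1+M2)/6=-52/87
seg 2: a=0, c=M2/2=-4/29, d=(M3−M2)/(6·1)=4/87, b=Δ2−h2·(2M2+M3)/6=182/87
t_q=13/2 → seg 2, τ=1/2; S=0+182/87·τ+-4/29·τ²+4/87·τ³=59/58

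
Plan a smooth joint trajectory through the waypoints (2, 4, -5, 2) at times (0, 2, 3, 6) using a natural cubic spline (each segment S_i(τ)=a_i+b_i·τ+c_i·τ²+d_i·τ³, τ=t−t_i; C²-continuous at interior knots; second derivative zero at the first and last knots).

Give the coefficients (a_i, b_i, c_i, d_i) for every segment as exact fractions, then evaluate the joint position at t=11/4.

  seg 0: a=2 b=689/141 c=0 d=-137/141
  seg 1: a=4 b=-955/141 c=-274/47 d=508/141
  seg 2: a=-5 b=-1075/141 c=234/47 d=-26/47
S(11/4) = -2135/752

Δ: Δ0=1, Δ1=-9, Δ2=7/3
row 1: diag=6, rhs=-60; c'=1/6, d'=-10
row 2: denom=8−1·1/6=47/6; d'=(68−1·-10)/(47/6)=468/47
back: M2=468/47
back: M1=-10−1/6·468/47=-548/47
M: M0=0, M1=-548/47, M2=468/47, M3=0
seg 0: a=2, c=M0/2=0, d=(M1−M0)/(6·2)=-137/141, b=Δ0−h0·(2M0+M1)/6=689/141
seg 1: a=4, c=M1/2=-274/47, d=(M2−M1)/(6·1)=508/141, b=Δ1−h1·(2M1+M2)/6=-955/141
seg 2: a=-5, c=M2/2=234/47, d=(M3−M2)/(6·3)=-26/47, b=Δ2−h2·(2M2+M3)/6=-1075/141
t_q=11/4 → seg 1, τ=3/4; S=4+-955/141·τ+-274/47·τ²+508/141·τ³=-2135/752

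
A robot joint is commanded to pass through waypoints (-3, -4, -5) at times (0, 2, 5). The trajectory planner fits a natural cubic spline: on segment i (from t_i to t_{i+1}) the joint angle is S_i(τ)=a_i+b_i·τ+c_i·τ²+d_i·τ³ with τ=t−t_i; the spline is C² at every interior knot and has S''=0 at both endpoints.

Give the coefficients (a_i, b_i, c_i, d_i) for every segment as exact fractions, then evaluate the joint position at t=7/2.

  seg 0: a=-3 b=-8/15 c=0 d=1/120
  seg 1: a=-4 b=-13/30 c=1/20 d=-1/180
S(7/2) = -729/160

Δ: Δ0=-1/2, Δ1=-1/3
row 1: diag=10, rhs=1; c'=3/10, d'=1/10
back: M1=1/10
M: M0=0, M1=1/10, M2=0
seg 0: a=-3, c=M0/2=0, d=(M1−M0)/(6·2)=1/120, b=Δ0−h0·(2M0+M1)/6=-8/15
seg 1: a=-4, c=M1/2=1/20, d=(M2−M1)/(6·3)=-1/180, b=Δ1−h1·(2M1+M2)/6=-13/30
t_q=7/2 → seg 1, τ=3/2; S=-4+-13/30·τ+1/20·τ²+-1/180·τ³=-729/160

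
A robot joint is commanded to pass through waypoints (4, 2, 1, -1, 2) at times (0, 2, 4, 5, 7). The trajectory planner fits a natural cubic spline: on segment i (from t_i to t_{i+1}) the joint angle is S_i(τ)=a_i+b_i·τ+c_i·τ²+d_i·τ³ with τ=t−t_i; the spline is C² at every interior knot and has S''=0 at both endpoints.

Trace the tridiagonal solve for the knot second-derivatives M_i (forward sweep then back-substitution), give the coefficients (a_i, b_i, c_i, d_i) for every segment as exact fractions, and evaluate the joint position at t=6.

Δ: Δ0=-1, Δ1=-1/2, Δ2=-2, Δ3=3/2
row 1: diag=8, rhs=3; c'=1/4, d'=3/8
row 2: denom=6−2·1/4=11/2; d'=(-9−2·3/8)/(11/2)=-39/22
row 3: denom=6−1·2/11=64/11; d'=(21−1·-39/22)/(64/11)=501/128
back: M3=501/128
back: M2=-39/22−2/11·501/128=-159/64
back: M1=3/8−1/4·-159/64=255/256
M: M0=0, M1=255/256, M2=-159/64, M3=501/128, M4=0
seg 0: a=4, c=M0/2=0, d=(M1−M0)/(6·2)=85/1024, b=Δ0−h0·(2M0+M1)/6=-341/256
seg 1: a=2, c=M1/2=255/512, d=(M2−M1)/(6·2)=-297/1024, b=Δ1−h1·(2M1+M2)/6=-43/128
seg 2: a=1, c=M2/2=-159/128, d=(M3−M2)/(6·1)=273/256, b=Δ2−h2·(2M2+M3)/6=-467/256
seg 3: a=-1, c=M3/2=501/256, d=(M4−M3)/(6·2)=-167/512, b=Δ3−h3·(2M3+M4)/6=-71/64
t_q=6 → seg 3, τ=1; S=-1+-71/64·τ+501/256·τ²+-167/512·τ³=-245/512

  seg 0: a=4 b=-341/256 c=0 d=85/1024
  seg 1: a=2 b=-43/128 c=255/512 d=-297/1024
  seg 2: a=1 b=-467/256 c=-159/128 d=273/256
  seg 3: a=-1 b=-71/64 c=501/256 d=-167/512
S(6) = -245/512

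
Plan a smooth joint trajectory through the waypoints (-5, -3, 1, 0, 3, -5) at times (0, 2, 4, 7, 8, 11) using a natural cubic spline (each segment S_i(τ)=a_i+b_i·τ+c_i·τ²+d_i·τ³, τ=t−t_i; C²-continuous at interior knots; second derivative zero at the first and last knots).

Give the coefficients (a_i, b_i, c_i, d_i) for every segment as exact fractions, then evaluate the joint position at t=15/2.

  seg 0: a=-5 b=530/1053 c=0 d=523/4212
  seg 1: a=-3 b=2099/1053 c=523/702 d=-781/2106
  seg 2: a=1 b=551/1053 c=-1039/702 d=7547/18954
  seg 3: a=0 b=5041/2106 c=2215/1053 d=-1051/702
  seg 4: a=3 b=2221/1053 c=-5029/2106 d=5029/18954
S(15/2) = 25871/16848

Δ: Δ0=1, Δ1=2, Δ2=-1/3, Δ3=3, Δ4=-8/3
row 1: diag=8, rhs=6; c'=1/4, d'=3/4
row 2: denom=10−2·1/4=19/2; d'=(-14−2·3/4)/(19/2)=-31/19
row 3: denom=8−3·6/19=134/19; d'=(20−3·-31/19)/(134/19)=473/134
row 4: denom=8−1·19/134=1053/134; d'=(-34−1·473/134)/(1053/134)=-5029/1053
back: M4=-5029/1053
back: M3=473/134−19/134·-5029/1053=4430/1053
back: M2=-31/19−6/19·4430/1053=-1039/351
back: M1=3/4−1/4·-1039/351=523/351
M: M0=0, M1=523/351, M2=-1039/351, M3=4430/1053, M4=-5029/1053, M5=0
seg 0: a=-5, c=M0/2=0, d=(M1−M0)/(6·2)=523/4212, b=Δ0−h0·(2M0+M1)/6=530/1053
seg 1: a=-3, c=M1/2=523/702, d=(M2−M1)/(6·2)=-781/2106, b=Δ1−h1·(2M1+M2)/6=2099/1053
seg 2: a=1, c=M2/2=-1039/702, d=(M3−M2)/(6·3)=7547/18954, b=Δ2−h2·(2M2+M3)/6=551/1053
seg 3: a=0, c=M3/2=2215/1053, d=(M4−M3)/(6·1)=-1051/702, b=Δ3−h3·(2M3+M4)/6=5041/2106
seg 4: a=3, c=M4/2=-5029/2106, d=(M5−M4)/(6·3)=5029/18954, b=Δ4−h4·(2M4+M5)/6=2221/1053
t_q=15/2 → seg 3, τ=1/2; S=0+5041/2106·τ+2215/1053·τ²+-1051/702·τ³=25871/16848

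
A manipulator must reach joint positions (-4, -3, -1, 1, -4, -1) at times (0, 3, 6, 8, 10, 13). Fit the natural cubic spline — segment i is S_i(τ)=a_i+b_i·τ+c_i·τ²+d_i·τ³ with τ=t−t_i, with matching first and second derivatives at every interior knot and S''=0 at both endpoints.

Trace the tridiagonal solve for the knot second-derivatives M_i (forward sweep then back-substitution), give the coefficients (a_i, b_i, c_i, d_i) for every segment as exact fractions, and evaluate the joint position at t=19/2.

  seg 0: a=-4 b=81/221 c=0 d=-22/5967
  seg 1: a=-3 b=59/221 c=-22/663 d=331/5967
  seg 2: a=-1 b=346/221 c=103/221 d=-331/884
  seg 3: a=1 b=-235/221 c=-787/442 d=939/1768
  seg 4: a=-4 b=-801/442 c=1243/884 d=-1243/7956
S(19/2) = -39727/14144

Δ: Δ0=1/3, Δ1=2/3, Δ2=1, Δ3=-5/2, Δ4=1
row 1: diag=12, rhs=2; c'=1/4, d'=1/6
row 2: denom=10−3·1/4=37/4; d'=(2−3·1/6)/(37/4)=6/37
row 3: denom=8−2·8/37=280/37; d'=(-21−2·6/37)/(280/37)=-789/280
row 4: denom=10−2·37/140=663/70; d'=(21−2·-789/280)/(663/70)=1243/442
back: M4=1243/442
back: M3=-789/280−37/140·1243/442=-787/221
back: M2=6/37−8/37·-787/221=206/221
back: M1=1/6−1/4·206/221=-44/663
M: M0=0, M1=-44/663, M2=206/221, M3=-787/221, M4=1243/442, M5=0
seg 0: a=-4, c=M0/2=0, d=(M1−M0)/(6·3)=-22/5967, b=Δ0−h0·(2M0+M1)/6=81/221
seg 1: a=-3, c=M1/2=-22/663, d=(M2−M1)/(6·3)=331/5967, b=Δ1−h1·(2M1+M2)/6=59/221
seg 2: a=-1, c=M2/2=103/221, d=(M3−M2)/(6·2)=-331/884, b=Δ2−h2·(2M2+M3)/6=346/221
seg 3: a=1, c=M3/2=-787/442, d=(M4−M3)/(6·2)=939/1768, b=Δ3−h3·(2M3+M4)/6=-235/221
seg 4: a=-4, c=M4/2=1243/884, d=(M5−M4)/(6·3)=-1243/7956, b=Δ4−h4·(2M4+M5)/6=-801/442
t_q=19/2 → seg 3, τ=3/2; S=1+-235/221·τ+-787/442·τ²+939/1768·τ³=-39727/14144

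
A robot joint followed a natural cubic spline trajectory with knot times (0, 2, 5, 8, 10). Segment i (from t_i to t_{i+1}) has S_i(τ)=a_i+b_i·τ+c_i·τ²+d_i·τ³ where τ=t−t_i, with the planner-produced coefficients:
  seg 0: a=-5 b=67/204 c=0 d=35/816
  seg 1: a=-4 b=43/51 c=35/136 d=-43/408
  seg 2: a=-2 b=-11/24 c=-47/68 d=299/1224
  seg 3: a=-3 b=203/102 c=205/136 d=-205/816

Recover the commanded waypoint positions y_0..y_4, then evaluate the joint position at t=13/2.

y_0 = S_0(0) = a_0 = -5
y_1 = S_1(0) = a_1 = -4
y_2 = S_2(0) = a_2 = -2
y_3 = S_3(0) = a_3 = -3
y_4 = S_3(2) = 5
t_q=13/2 is in segment 2 (τ=3/2); S_2(τ)=-3719/1088

y_0=-5 y_1=-4 y_2=-2 y_3=-3 y_4=5
S(13/2) = -3719/1088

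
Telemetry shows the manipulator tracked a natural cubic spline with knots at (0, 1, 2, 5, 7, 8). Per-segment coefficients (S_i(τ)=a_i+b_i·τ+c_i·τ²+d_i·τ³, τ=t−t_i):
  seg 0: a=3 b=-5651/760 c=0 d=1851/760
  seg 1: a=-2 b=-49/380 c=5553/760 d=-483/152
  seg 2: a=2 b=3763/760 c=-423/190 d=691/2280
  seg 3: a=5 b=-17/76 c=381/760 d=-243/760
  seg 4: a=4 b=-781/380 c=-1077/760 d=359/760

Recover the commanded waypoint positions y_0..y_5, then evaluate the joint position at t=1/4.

y_0 = S_0(0) = a_0 = 3
y_1 = S_1(0) = a_1 = -2
y_2 = S_2(0) = a_2 = 2
y_3 = S_3(0) = a_3 = 5
y_4 = S_4(0) = a_4 = 4
y_5 = S_4(1) = 1
t_q=1/4 is in segment 0 (τ=1/4); S_0(τ)=11471/9728

y_0=3 y_1=-2 y_2=2 y_3=5 y_4=4 y_5=1
S(1/4) = 11471/9728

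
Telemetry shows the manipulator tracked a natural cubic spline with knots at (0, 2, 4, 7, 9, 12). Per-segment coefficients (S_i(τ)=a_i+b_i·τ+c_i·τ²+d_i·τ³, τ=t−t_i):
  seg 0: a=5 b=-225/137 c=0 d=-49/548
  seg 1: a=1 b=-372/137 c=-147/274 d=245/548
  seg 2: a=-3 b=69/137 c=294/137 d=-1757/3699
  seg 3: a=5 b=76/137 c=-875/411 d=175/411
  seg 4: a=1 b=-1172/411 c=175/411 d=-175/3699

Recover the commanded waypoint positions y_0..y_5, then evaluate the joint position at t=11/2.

y_0 = S_0(0) = a_0 = 5
y_1 = S_1(0) = a_1 = 1
y_2 = S_2(0) = a_2 = -3
y_3 = S_3(0) = a_3 = 5
y_4 = S_4(0) = a_4 = 1
y_5 = S_4(3) = -5
t_q=11/2 is in segment 2 (τ=3/2); S_2(τ)=1075/1096

y_0=5 y_1=1 y_2=-3 y_3=5 y_4=1 y_5=-5
S(11/2) = 1075/1096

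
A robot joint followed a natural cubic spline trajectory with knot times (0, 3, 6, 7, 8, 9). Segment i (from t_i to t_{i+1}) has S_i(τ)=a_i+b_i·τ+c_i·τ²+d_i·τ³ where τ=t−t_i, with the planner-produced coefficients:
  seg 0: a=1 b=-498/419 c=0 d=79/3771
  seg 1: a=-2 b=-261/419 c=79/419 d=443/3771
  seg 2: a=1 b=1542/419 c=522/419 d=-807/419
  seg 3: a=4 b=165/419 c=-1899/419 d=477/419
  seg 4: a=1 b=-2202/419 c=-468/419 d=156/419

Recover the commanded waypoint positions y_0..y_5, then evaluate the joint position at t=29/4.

y_0=1 y_1=-2 y_2=1 y_3=4 y_4=1 y_5=-5
S(29/4) = 102785/26816

y_0 = S_0(0) = a_0 = 1
y_1 = S_1(0) = a_1 = -2
y_2 = S_2(0) = a_2 = 1
y_3 = S_3(0) = a_3 = 4
y_4 = S_4(0) = a_4 = 1
y_5 = S_4(1) = -5
t_q=29/4 is in segment 3 (τ=1/4); S_3(τ)=102785/26816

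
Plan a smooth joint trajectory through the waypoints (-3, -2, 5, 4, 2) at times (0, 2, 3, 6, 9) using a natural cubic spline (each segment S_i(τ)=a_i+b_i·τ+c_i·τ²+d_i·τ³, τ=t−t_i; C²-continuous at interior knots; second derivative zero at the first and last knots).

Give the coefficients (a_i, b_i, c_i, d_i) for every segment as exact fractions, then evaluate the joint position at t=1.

  seg 0: a=-3 b=-35/17 c=0 d=87/136
  seg 1: a=-2 b=191/34 c=261/68 d=-167/68
  seg 2: a=5 b=403/68 c=-60/17 d=883/1836
  seg 3: a=4 b=-77/34 c=163/204 d=-163/1836
S(1) = -601/136

Δ: Δ0=1/2, Δ1=7, Δ2=-1/3, Δ3=-2/3
row 1: diag=6, rhs=39; c'=1/6, d'=13/2
row 2: denom=8−1·1/6=47/6; d'=(-44−1·13/2)/(47/6)=-303/47
row 3: denom=12−3·18/47=510/47; d'=(-2−3·-303/47)/(510/47)=163/102
back: M3=163/102
back: M2=-303/47−18/47·163/102=-120/17
back: M1=13/2−1/6·-120/17=261/34
M: M0=0, M1=261/34, M2=-120/17, M3=163/102, M4=0
seg 0: a=-3, c=M0/2=0, d=(M1−M0)/(6·2)=87/136, b=Δ0−h0·(2M0+M1)/6=-35/17
seg 1: a=-2, c=M1/2=261/68, d=(M2−M1)/(6·1)=-167/68, b=Δ1−h1·(2M1+M2)/6=191/34
seg 2: a=5, c=M2/2=-60/17, d=(M3−M2)/(6·3)=883/1836, b=Δ2−h2·(2M2+M3)/6=403/68
seg 3: a=4, c=M3/2=163/204, d=(M4−M3)/(6·3)=-163/1836, b=Δ3−h3·(2M3+M4)/6=-77/34
t_q=1 → seg 0, τ=1; S=-3+-35/17·τ+0·τ²+87/136·τ³=-601/136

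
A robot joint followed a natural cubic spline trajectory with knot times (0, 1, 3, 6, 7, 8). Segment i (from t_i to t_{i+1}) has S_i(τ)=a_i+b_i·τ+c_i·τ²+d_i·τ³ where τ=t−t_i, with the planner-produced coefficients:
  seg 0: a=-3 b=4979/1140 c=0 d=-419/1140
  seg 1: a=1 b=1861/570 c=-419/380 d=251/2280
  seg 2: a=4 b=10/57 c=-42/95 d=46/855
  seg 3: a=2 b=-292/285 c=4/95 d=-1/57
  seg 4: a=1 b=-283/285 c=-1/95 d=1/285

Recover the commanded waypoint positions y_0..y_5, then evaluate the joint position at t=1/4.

y_0=-3 y_1=1 y_2=4 y_3=2 y_4=1 y_5=0
S(1/4) = -9309/4864

y_0 = S_0(0) = a_0 = -3
y_1 = S_1(0) = a_1 = 1
y_2 = S_2(0) = a_2 = 4
y_3 = S_3(0) = a_3 = 2
y_4 = S_4(0) = a_4 = 1
y_5 = S_4(1) = 0
t_q=1/4 is in segment 0 (τ=1/4); S_0(τ)=-9309/4864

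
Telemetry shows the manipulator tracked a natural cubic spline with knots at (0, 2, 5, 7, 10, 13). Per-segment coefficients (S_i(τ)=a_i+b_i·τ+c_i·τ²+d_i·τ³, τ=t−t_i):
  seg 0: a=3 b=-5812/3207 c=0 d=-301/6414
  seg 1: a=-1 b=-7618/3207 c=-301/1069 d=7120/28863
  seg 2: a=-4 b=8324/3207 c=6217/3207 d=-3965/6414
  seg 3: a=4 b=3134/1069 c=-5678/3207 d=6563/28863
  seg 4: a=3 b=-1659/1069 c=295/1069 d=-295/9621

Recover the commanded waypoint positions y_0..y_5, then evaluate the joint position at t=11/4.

y_0 = S_0(0) = a_0 = 3
y_1 = S_1(0) = a_1 = -1
y_2 = S_2(0) = a_2 = -4
y_3 = S_3(0) = a_3 = 4
y_4 = S_4(0) = a_4 = 3
y_5 = S_4(3) = 0
t_q=11/4 is in segment 1 (τ=3/4); S_1(τ)=-48505/17104

y_0=3 y_1=-1 y_2=-4 y_3=4 y_4=3 y_5=0
S(11/4) = -48505/17104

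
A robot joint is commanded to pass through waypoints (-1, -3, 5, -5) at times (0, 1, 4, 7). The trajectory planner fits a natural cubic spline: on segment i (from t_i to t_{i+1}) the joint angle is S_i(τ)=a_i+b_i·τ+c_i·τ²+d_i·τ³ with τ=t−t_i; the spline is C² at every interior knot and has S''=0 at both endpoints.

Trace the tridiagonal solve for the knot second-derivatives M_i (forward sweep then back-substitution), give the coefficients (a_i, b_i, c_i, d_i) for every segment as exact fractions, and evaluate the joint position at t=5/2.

  seg 0: a=-1 b=-248/87 c=0 d=74/87
  seg 1: a=-3 b=-26/87 c=74/29 d=-136/261
  seg 2: a=5 b=82/87 c=-62/29 d=62/261
S(5/2) = 31/58

Δ: Δ0=-2, Δ1=8/3, Δ2=-10/3
row 1: diag=8, rhs=28; c'=3/8, d'=7/2
row 2: denom=12−3·3/8=87/8; d'=(-36−3·7/2)/(87/8)=-124/29
back: M2=-124/29
back: M1=7/2−3/8·-124/29=148/29
M: M0=0, M1=148/29, M2=-124/29, M3=0
seg 0: a=-1, c=M0/2=0, d=(M1−M0)/(6·1)=74/87, b=Δ0−h0·(2M0+M1)/6=-248/87
seg 1: a=-3, c=M1/2=74/29, d=(M2−M1)/(6·3)=-136/261, b=Δ1−h1·(2M1+M2)/6=-26/87
seg 2: a=5, c=M2/2=-62/29, d=(M3−M2)/(6·3)=62/261, b=Δ2−h2·(2M2+M3)/6=82/87
t_q=5/2 → seg 1, τ=3/2; S=-3+-26/87·τ+74/29·τ²+-136/261·τ³=31/58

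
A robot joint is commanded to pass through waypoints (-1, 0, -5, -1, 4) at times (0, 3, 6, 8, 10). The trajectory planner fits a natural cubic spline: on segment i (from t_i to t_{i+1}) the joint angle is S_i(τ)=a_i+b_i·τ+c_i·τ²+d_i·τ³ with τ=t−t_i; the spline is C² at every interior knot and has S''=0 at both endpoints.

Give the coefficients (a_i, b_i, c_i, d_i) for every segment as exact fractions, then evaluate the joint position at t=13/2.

  seg 0: a=-1 b=991/840 c=0 d=-79/840
  seg 1: a=0 b=-571/420 c=-237/280 d=125/504
  seg 2: a=-5 b=31/120 c=97/70 d=-173/672
  seg 3: a=-1 b=1139/420 c=-89/560 d=89/3360
S(13/2) = -40827/8960

Δ: Δ0=1/3, Δ1=-5/3, Δ2=2, Δ3=5/2
row 1: diag=12, rhs=-12; c'=1/4, d'=-1
row 2: denom=10−3·1/4=37/4; d'=(22−3·-1)/(37/4)=100/37
row 3: denom=8−2·8/37=280/37; d'=(3−2·100/37)/(280/37)=-89/280
back: M3=-89/280
back: M2=100/37−8/37·-89/280=97/35
back: M1=-1−1/4·97/35=-237/140
M: M0=0, M1=-237/140, M2=97/35, M3=-89/280, M4=0
seg 0: a=-1, c=M0/2=0, d=(M1−M0)/(6·3)=-79/840, b=Δ0−h0·(2M0+M1)/6=991/840
seg 1: a=0, c=M1/2=-237/280, d=(M2−M1)/(6·3)=125/504, b=Δ1−h1·(2M1+M2)/6=-571/420
seg 2: a=-5, c=M2/2=97/70, d=(M3−M2)/(6·2)=-173/672, b=Δ2−h2·(2M2+M3)/6=31/120
seg 3: a=-1, c=M3/2=-89/560, d=(M4−M3)/(6·2)=89/3360, b=Δ3−h3·(2M3+M4)/6=1139/420
t_q=13/2 → seg 2, τ=1/2; S=-5+31/120·τ+97/70·τ²+-173/672·τ³=-40827/8960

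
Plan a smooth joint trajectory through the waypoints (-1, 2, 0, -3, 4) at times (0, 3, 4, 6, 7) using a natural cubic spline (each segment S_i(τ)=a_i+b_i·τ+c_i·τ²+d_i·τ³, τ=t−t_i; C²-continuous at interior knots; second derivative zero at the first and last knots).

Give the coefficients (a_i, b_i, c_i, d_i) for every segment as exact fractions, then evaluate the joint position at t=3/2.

Δ: Δ0=1, Δ1=-2, Δ2=-3/2, Δ3=7
row 1: diag=8, rhs=-18; c'=1/8, d'=-9/4
row 2: denom=6−1·1/8=47/8; d'=(3−1·-9/4)/(47/8)=42/47
row 3: denom=6−2·16/47=250/47; d'=(51−2·42/47)/(250/47)=2313/250
back: M3=2313/250
back: M2=42/47−16/47·2313/250=-282/125
back: M1=-9/4−1/8·-282/125=-246/125
M: M0=0, M1=-246/125, M2=-282/125, M3=2313/250, M4=0
seg 0: a=-1, c=M0/2=0, d=(M1−M0)/(6·3)=-41/375, b=Δ0−h0·(2M0+M1)/6=248/125
seg 1: a=2, c=M1/2=-123/125, d=(M2−M1)/(6·1)=-6/125, b=Δ1−h1·(2M1+M2)/6=-121/125
seg 2: a=0, c=M2/2=-141/125, d=(M3−M2)/(6·2)=959/1000, b=Δ2−h2·(2M2+M3)/6=-77/25
seg 3: a=-3, c=M3/2=2313/500, d=(M4−M3)/(6·1)=-771/500, b=Δ3−h3·(2M3+M4)/6=979/250
t_q=3/2 → seg 0, τ=3/2; S=-1+248/125·τ+0·τ²+-41/375·τ³=1607/1000

  seg 0: a=-1 b=248/125 c=0 d=-41/375
  seg 1: a=2 b=-121/125 c=-123/125 d=-6/125
  seg 2: a=0 b=-77/25 c=-141/125 d=959/1000
  seg 3: a=-3 b=979/250 c=2313/500 d=-771/500
S(3/2) = 1607/1000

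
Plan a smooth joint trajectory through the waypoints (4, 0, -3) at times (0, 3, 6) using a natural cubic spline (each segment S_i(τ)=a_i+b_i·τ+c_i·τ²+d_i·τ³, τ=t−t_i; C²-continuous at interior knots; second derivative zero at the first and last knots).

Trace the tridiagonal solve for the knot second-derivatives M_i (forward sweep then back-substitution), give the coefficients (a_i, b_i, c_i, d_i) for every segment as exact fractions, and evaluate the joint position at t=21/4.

Δ: Δ0=-4/3, Δ1=-1
row 1: diag=12, rhs=2; c'=1/4, d'=1/6
back: M1=1/6
M: M0=0, M1=1/6, M2=0
seg 0: a=4, c=M0/2=0, d=(M1−M0)/(6·3)=1/108, b=Δ0−h0·(2M0+M1)/6=-17/12
seg 1: a=0, c=M1/2=1/12, d=(M2−M1)/(6·3)=-1/108, b=Δ1−h1·(2M1+M2)/6=-7/6
t_q=21/4 → seg 1, τ=9/4; S=0+-7/6·τ+1/12·τ²+-1/108·τ³=-591/256

  seg 0: a=4 b=-17/12 c=0 d=1/108
  seg 1: a=0 b=-7/6 c=1/12 d=-1/108
S(21/4) = -591/256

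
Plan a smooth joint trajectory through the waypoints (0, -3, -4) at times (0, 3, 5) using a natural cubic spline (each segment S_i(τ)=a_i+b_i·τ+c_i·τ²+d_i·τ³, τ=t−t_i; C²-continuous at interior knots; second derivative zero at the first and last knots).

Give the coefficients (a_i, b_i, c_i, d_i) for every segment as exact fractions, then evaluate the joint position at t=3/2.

  seg 0: a=0 b=-23/20 c=0 d=1/60
  seg 1: a=-3 b=-7/10 c=3/20 d=-1/40
S(3/2) = -267/160

Δ: Δ0=-1, Δ1=-1/2
row 1: diag=10, rhs=3; c'=1/5, d'=3/10
back: M1=3/10
M: M0=0, M1=3/10, M2=0
seg 0: a=0, c=M0/2=0, d=(M1−M0)/(6·3)=1/60, b=Δ0−h0·(2M0+M1)/6=-23/20
seg 1: a=-3, c=M1/2=3/20, d=(M2−M1)/(6·2)=-1/40, b=Δ1−h1·(2M1+M2)/6=-7/10
t_q=3/2 → seg 0, τ=3/2; S=0+-23/20·τ+0·τ²+1/60·τ³=-267/160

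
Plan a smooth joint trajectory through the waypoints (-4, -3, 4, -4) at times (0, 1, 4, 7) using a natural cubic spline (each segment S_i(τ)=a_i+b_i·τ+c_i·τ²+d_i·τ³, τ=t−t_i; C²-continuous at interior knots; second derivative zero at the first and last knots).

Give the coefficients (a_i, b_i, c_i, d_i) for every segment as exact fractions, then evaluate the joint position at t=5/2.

  seg 0: a=-4 b=56/87 c=0 d=31/87
  seg 1: a=-3 b=149/87 c=31/29 d=-25/87
  seg 2: a=4 b=32/87 c=-44/29 d=44/261
S(5/2) = 233/232

Δ: Δ0=1, Δ1=7/3, Δ2=-8/3
row 1: diag=8, rhs=8; c'=3/8, d'=1
row 2: denom=12−3·3/8=87/8; d'=(-30−3·1)/(87/8)=-88/29
back: M2=-88/29
back: M1=1−3/8·-88/29=62/29
M: M0=0, M1=62/29, M2=-88/29, M3=0
seg 0: a=-4, c=M0/2=0, d=(M1−M0)/(6·1)=31/87, b=Δ0−h0·(2M0+M1)/6=56/87
seg 1: a=-3, c=M1/2=31/29, d=(M2−M1)/(6·3)=-25/87, b=Δ1−h1·(2M1+M2)/6=149/87
seg 2: a=4, c=M2/2=-44/29, d=(M3−M2)/(6·3)=44/261, b=Δ2−h2·(2M2+M3)/6=32/87
t_q=5/2 → seg 1, τ=3/2; S=-3+149/87·τ+31/29·τ²+-25/87·τ³=233/232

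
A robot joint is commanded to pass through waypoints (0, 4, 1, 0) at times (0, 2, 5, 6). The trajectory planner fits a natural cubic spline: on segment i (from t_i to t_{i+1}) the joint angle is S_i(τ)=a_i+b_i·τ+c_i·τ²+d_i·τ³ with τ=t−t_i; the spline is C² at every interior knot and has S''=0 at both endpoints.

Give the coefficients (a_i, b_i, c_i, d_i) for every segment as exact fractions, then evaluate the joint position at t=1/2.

  seg 0: a=0 b=190/71 c=0 d=-12/71
  seg 1: a=4 b=46/71 c=-72/71 d=11/71
  seg 2: a=1 b=-89/71 c=27/71 d=-9/71
S(1/2) = 187/142

Δ: Δ0=2, Δ1=-1, Δ2=-1
row 1: diag=10, rhs=-18; c'=3/10, d'=-9/5
row 2: denom=8−3·3/10=71/10; d'=(0−3·-9/5)/(71/10)=54/71
back: M2=54/71
back: M1=-9/5−3/10·54/71=-144/71
M: M0=0, M1=-144/71, M2=54/71, M3=0
seg 0: a=0, c=M0/2=0, d=(M1−M0)/(6·2)=-12/71, b=Δ0−h0·(2M0+M1)/6=190/71
seg 1: a=4, c=M1/2=-72/71, d=(M2−M1)/(6·3)=11/71, b=Δ1−h1·(2M1+M2)/6=46/71
seg 2: a=1, c=M2/2=27/71, d=(M3−M2)/(6·1)=-9/71, b=Δ2−h2·(2M2+M3)/6=-89/71
t_q=1/2 → seg 0, τ=1/2; S=0+190/71·τ+0·τ²+-12/71·τ³=187/142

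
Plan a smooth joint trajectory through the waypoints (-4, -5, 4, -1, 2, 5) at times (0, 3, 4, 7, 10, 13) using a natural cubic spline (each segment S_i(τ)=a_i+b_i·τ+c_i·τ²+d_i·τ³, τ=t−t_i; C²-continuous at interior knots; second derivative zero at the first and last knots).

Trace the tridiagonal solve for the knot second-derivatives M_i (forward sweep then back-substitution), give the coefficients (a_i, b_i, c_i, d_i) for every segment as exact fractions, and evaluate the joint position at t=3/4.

Δ: Δ0=-1/3, Δ1=9, Δ2=-5/3, Δ3=1, Δ4=1
row 1: diag=8, rhs=56; c'=1/8, d'=7
row 2: denom=8−1·1/8=63/8; d'=(-64−1·7)/(63/8)=-568/63
row 3: denom=12−3·8/21=76/7; d'=(16−3·-568/63)/(76/7)=226/57
row 4: denom=12−3·21/76=849/76; d'=(0−3·226/57)/(849/76)=-904/849
back: M4=-904/849
back: M3=226/57−21/76·-904/849=3616/849
back: M2=-568/63−8/21·3616/849=-9032/849
back: M1=7−1/8·-9032/849=7072/849
M: M0=0, M1=7072/849, M2=-9032/849, M3=3616/849, M4=-904/849, M5=0
seg 0: a=-4, c=M0/2=0, d=(M1−M0)/(6·3)=3536/7641, b=Δ0−h0·(2M0+M1)/6=-1273/283
seg 1: a=-5, c=M1/2=3536/849, d=(M2−M1)/(6·1)=-2684/849, b=Δ1−h1·(2M1+M2)/6=2263/283
seg 2: a=4, c=M2/2=-4516/849, d=(M3−M2)/(6·3)=2108/2547, b=Δ2−h2·(2M2+M3)/6=5809/849
seg 3: a=-1, c=M3/2=1808/849, d=(M4−M3)/(6·3)=-2260/7641, b=Δ3−h3·(2M3+M4)/6=-2315/849
seg 4: a=2, c=M4/2=-452/849, d=(M5−M4)/(6·3)=452/7641, b=Δ4−h4·(2M4+M5)/6=1753/849
t_q=3/4 → seg 0, τ=3/4; S=-4+-1273/283·τ+0·τ²+3536/7641·τ³=-4063/566

  seg 0: a=-4 b=-1273/283 c=0 d=3536/7641
  seg 1: a=-5 b=2263/283 c=3536/849 d=-2684/849
  seg 2: a=4 b=5809/849 c=-4516/849 d=2108/2547
  seg 3: a=-1 b=-2315/849 c=1808/849 d=-2260/7641
  seg 4: a=2 b=1753/849 c=-452/849 d=452/7641
S(3/4) = -4063/566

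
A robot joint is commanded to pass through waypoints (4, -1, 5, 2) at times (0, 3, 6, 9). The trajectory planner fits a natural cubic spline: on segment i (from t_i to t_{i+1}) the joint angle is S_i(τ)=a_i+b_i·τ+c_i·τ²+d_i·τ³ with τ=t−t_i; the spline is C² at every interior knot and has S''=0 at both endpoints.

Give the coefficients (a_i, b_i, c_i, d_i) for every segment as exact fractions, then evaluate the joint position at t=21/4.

  seg 0: a=4 b=-128/45 c=0 d=53/405
  seg 1: a=-1 b=31/45 c=53/45 d=-20/81
  seg 2: a=5 b=49/45 c=-47/45 d=47/405
S(21/4) = 37/10

Δ: Δ0=-5/3, Δ1=2, Δ2=-1
row 1: diag=12, rhs=22; c'=1/4, d'=11/6
row 2: denom=12−3·1/4=45/4; d'=(-18−3·11/6)/(45/4)=-94/45
back: M2=-94/45
back: M1=11/6−1/4·-94/45=106/45
M: M0=0, M1=106/45, M2=-94/45, M3=0
seg 0: a=4, c=M0/2=0, d=(M1−M0)/(6·3)=53/405, b=Δ0−h0·(2M0+M1)/6=-128/45
seg 1: a=-1, c=M1/2=53/45, d=(M2−M1)/(6·3)=-20/81, b=Δ1−h1·(2M1+M2)/6=31/45
seg 2: a=5, c=M2/2=-47/45, d=(M3−M2)/(6·3)=47/405, b=Δ2−h2·(2M2+M3)/6=49/45
t_q=21/4 → seg 1, τ=9/4; S=-1+31/45·τ+53/45·τ²+-20/81·τ³=37/10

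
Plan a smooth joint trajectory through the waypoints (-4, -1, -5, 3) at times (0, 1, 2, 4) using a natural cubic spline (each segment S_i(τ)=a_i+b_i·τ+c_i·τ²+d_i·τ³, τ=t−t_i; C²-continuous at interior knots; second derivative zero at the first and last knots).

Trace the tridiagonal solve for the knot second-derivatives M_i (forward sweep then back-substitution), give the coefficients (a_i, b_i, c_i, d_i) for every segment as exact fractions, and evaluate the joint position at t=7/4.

Δ: Δ0=3, Δ1=-4, Δ2=4
row 1: diag=4, rhs=-42; c'=1/4, d'=-21/2
row 2: denom=6−1·1/4=23/4; d'=(48−1·-21/2)/(23/4)=234/23
back: M2=234/23
back: M1=-21/2−1/4·234/23=-300/23
M: M0=0, M1=-300/23, M2=234/23, M3=0
seg 0: a=-4, c=M0/2=0, d=(M1−M0)/(6·1)=-50/23, b=Δ0−h0·(2M0+M1)/6=119/23
seg 1: a=-1, c=M1/2=-150/23, d=(M2−M1)/(6·1)=89/23, b=Δ1−h1·(2M1+M2)/6=-31/23
seg 2: a=-5, c=M2/2=117/23, d=(M3−M2)/(6·2)=-39/46, b=Δ2−h2·(2M2+M3)/6=-64/23
t_q=7/4 → seg 1, τ=3/4; S=-1+-31/23·τ+-150/23·τ²+89/23·τ³=-259/64

  seg 0: a=-4 b=119/23 c=0 d=-50/23
  seg 1: a=-1 b=-31/23 c=-150/23 d=89/23
  seg 2: a=-5 b=-64/23 c=117/23 d=-39/46
S(7/4) = -259/64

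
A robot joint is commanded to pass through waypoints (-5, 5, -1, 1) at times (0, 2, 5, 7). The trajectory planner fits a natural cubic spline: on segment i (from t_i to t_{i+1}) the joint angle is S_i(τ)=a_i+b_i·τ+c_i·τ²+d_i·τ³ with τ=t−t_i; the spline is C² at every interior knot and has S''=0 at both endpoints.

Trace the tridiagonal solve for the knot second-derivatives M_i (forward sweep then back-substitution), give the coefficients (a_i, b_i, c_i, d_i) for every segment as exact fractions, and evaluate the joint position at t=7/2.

  seg 0: a=-5 b=613/91 c=0 d=-79/182
  seg 1: a=5 b=139/91 c=-237/91 d=10/21
  seg 2: a=-1 b=-113/91 c=153/91 d=-51/182
S(7/2) = 79/26

Δ: Δ0=5, Δ1=-2, Δ2=1
row 1: diag=10, rhs=-42; c'=3/10, d'=-21/5
row 2: denom=10−3·3/10=91/10; d'=(18−3·-21/5)/(91/10)=306/91
back: M2=306/91
back: M1=-21/5−3/10·306/91=-474/91
M: M0=0, M1=-474/91, M2=306/91, M3=0
seg 0: a=-5, c=M0/2=0, d=(M1−M0)/(6·2)=-79/182, b=Δ0−h0·(2M0+M1)/6=613/91
seg 1: a=5, c=M1/2=-237/91, d=(M2−M1)/(6·3)=10/21, b=Δ1−h1·(2M1+M2)/6=139/91
seg 2: a=-1, c=M2/2=153/91, d=(M3−M2)/(6·2)=-51/182, b=Δ2−h2·(2M2+M3)/6=-113/91
t_q=7/2 → seg 1, τ=3/2; S=5+139/91·τ+-237/91·τ²+10/21·τ³=79/26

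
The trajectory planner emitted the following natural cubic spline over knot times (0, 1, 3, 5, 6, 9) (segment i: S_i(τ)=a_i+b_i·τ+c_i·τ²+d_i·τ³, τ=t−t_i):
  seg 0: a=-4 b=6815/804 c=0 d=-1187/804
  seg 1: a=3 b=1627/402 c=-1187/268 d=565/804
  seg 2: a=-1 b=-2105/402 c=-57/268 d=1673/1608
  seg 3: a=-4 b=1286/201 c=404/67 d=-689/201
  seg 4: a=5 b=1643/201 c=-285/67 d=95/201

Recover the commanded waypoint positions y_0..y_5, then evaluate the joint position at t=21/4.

y_0=-4 y_1=3 y_2=-1 y_3=-4 y_4=5 y_5=4
S(21/4) = -8907/4288

y_0 = S_0(0) = a_0 = -4
y_1 = S_1(0) = a_1 = 3
y_2 = S_2(0) = a_2 = -1
y_3 = S_3(0) = a_3 = -4
y_4 = S_4(0) = a_4 = 5
y_5 = S_4(3) = 4
t_q=21/4 is in segment 3 (τ=1/4); S_3(τ)=-8907/4288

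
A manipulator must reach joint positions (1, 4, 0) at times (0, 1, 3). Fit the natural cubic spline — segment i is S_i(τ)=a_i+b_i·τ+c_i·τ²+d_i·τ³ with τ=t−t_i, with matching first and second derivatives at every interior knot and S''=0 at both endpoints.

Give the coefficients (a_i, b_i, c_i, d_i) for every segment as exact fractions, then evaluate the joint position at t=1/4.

  seg 0: a=1 b=23/6 c=0 d=-5/6
  seg 1: a=4 b=4/3 c=-5/2 d=5/12
S(1/4) = 249/128

Δ: Δ0=3, Δ1=-2
row 1: diag=6, rhs=-30; c'=1/3, d'=-5
back: M1=-5
M: M0=0, M1=-5, M2=0
seg 0: a=1, c=M0/2=0, d=(M1−M0)/(6·1)=-5/6, b=Δ0−h0·(2M0+M1)/6=23/6
seg 1: a=4, c=M1/2=-5/2, d=(M2−M1)/(6·2)=5/12, b=Δ1−h1·(2M1+M2)/6=4/3
t_q=1/4 → seg 0, τ=1/4; S=1+23/6·τ+0·τ²+-5/6·τ³=249/128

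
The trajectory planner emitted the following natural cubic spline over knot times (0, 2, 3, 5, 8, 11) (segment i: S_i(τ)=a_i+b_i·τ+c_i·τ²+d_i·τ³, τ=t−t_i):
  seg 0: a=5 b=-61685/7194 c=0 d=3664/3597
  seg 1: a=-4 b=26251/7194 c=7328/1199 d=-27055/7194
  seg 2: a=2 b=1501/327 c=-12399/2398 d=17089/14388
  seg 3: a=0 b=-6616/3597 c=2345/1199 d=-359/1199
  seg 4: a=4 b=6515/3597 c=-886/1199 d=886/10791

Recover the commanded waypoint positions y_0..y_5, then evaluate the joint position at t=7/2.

y_0 = S_0(0) = a_0 = 5
y_1 = S_1(0) = a_1 = -4
y_2 = S_2(0) = a_2 = 2
y_3 = S_3(0) = a_3 = 0
y_4 = S_4(0) = a_4 = 4
y_5 = S_4(3) = 5
t_q=7/2 is in segment 2 (τ=1/2); S_2(τ)=120895/38368

y_0=5 y_1=-4 y_2=2 y_3=0 y_4=4 y_5=5
S(7/2) = 120895/38368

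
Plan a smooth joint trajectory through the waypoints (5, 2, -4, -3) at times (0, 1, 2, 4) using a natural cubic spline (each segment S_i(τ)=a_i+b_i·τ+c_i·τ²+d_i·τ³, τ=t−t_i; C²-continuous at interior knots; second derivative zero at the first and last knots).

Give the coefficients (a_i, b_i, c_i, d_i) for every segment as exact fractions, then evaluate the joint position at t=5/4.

  seg 0: a=5 b=-89/46 c=0 d=-49/46
  seg 1: a=2 b=-118/23 c=-147/46 d=107/46
  seg 2: a=-4 b=-209/46 c=87/23 d=-29/46
S(5/4) = 1631/2944

Δ: Δ0=-3, Δ1=-6, Δ2=1/2
row 1: diag=4, rhs=-18; c'=1/4, d'=-9/2
row 2: denom=6−1·1/4=23/4; d'=(39−1·-9/2)/(23/4)=174/23
back: M2=174/23
back: M1=-9/2−1/4·174/23=-147/23
M: M0=0, M1=-147/23, M2=174/23, M3=0
seg 0: a=5, c=M0/2=0, d=(M1−M0)/(6·1)=-49/46, b=Δ0−h0·(2M0+M1)/6=-89/46
seg 1: a=2, c=M1/2=-147/46, d=(M2−M1)/(6·1)=107/46, b=Δ1−h1·(2M1+M2)/6=-118/23
seg 2: a=-4, c=M2/2=87/23, d=(M3−M2)/(6·2)=-29/46, b=Δ2−h2·(2M2+M3)/6=-209/46
t_q=5/4 → seg 1, τ=1/4; S=2+-118/23·τ+-147/46·τ²+107/46·τ³=1631/2944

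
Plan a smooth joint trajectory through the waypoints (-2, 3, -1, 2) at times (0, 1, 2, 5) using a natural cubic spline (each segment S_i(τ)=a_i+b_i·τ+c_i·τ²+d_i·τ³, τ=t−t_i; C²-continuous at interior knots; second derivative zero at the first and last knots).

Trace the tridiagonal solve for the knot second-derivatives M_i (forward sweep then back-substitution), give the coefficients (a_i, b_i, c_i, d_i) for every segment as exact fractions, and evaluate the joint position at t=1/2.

  seg 0: a=-2 b=232/31 c=0 d=-77/31
  seg 1: a=3 b=1/31 c=-231/31 d=106/31
  seg 2: a=-1 b=-143/31 c=87/31 d=-29/93
S(1/2) = 355/248

Δ: Δ0=5, Δ1=-4, Δ2=1
row 1: diag=4, rhs=-54; c'=1/4, d'=-27/2
row 2: denom=8−1·1/4=31/4; d'=(30−1·-27/2)/(31/4)=174/31
back: M2=174/31
back: M1=-27/2−1/4·174/31=-462/31
M: M0=0, M1=-462/31, M2=174/31, M3=0
seg 0: a=-2, c=M0/2=0, d=(M1−M0)/(6·1)=-77/31, b=Δ0−h0·(2M0+M1)/6=232/31
seg 1: a=3, c=M1/2=-231/31, d=(M2−M1)/(6·1)=106/31, b=Δ1−h1·(2M1+M2)/6=1/31
seg 2: a=-1, c=M2/2=87/31, d=(M3−M2)/(6·3)=-29/93, b=Δ2−h2·(2M2+M3)/6=-143/31
t_q=1/2 → seg 0, τ=1/2; S=-2+232/31·τ+0·τ²+-77/31·τ³=355/248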